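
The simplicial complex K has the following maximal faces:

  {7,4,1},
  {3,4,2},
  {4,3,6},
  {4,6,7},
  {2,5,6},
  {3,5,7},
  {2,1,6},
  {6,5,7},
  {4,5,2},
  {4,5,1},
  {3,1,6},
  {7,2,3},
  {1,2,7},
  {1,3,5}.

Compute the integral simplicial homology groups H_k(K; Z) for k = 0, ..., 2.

H_0 = Z,  H_1 = Z^2,  H_2 = Z.

Order the vertices as 1 < 2 < 3 < 4 < 5 < 6 < 7. Listing each simplex with vertices in this order, K has dimension 2 with simplices:

  0-simplices (7): [1], [2], [3], [4], [5], [6], [7]
  1-simplices (21): [1,2], [1,3], [1,4], [1,5], [1,6], [1,7], [2,3], [2,4], [2,5], [2,6], [2,7], [3,4], [3,5], [3,6], [3,7], [4,5], [4,6], [4,7], [5,6], [5,7], [6,7]
  2-simplices (14): [1,2,6], [1,2,7], [1,3,5], [1,3,6], [1,4,5], [1,4,7], [2,3,4], [2,3,7], [2,4,5], [2,5,6], [3,4,6], [3,5,7], [4,6,7], [5,6,7]

so the chain groups are C_0 ≅ Z^7, C_1 ≅ Z^21, C_2 ≅ Z^14.

∂_1: C_1 → C_0 is given by ∂[p,q] = [q] − [p]. For instance
  ∂[1,2] = [2] − [1].
The 7×21 boundary matrix has rank 6 and Smith normal form diag(1,1,1,1,1,1).

∂_2: C_2 → C_1 sends each 2-simplex [p,q,r] to [q,r] − [p,r] + [p,q]. For instance
  ∂[4,6,7] = [6,7] − [4,7] + [4,6],
  ∂[3,5,7] = [5,7] − [3,7] + [3,5].
This gives a 21×14 integer matrix of rank 13; reducing to Smith normal form yields diagonal entries (1,1,1,1,1,1,1,1,1,1,1,1,1).

Reading off H_k = ker ∂_k / im ∂_{k+1}:

  H_0: rank C_0 − rank ∂_1 = 7 − 6 = 1, and the invariant factors of ∂_1 are all 1, so H_0 = Z.
  H_1: rank ker ∂_1 − rank ∂_2 = (21 − 6) − 13 = 2, and the invariant factors of ∂_2 are all 1, so H_1 = Z^2.
  H_2: rank ker ∂_2 − rank ∂_3 = (14 − 13) − 0 = 1, and there is no ∂_3, so H_2 = Z.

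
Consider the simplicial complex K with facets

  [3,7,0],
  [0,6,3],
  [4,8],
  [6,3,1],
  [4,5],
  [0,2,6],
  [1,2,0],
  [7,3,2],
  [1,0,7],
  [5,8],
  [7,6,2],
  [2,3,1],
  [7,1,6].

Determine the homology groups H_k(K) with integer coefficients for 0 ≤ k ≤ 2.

H_0 ≅ Z^2,  H_1 ≅ Z ⊕ Z/2Z,  H_2 = 0.

We work with the vertex ordering 0 < 1 < 2 < 3 < 4 < 5 < 6 < 7 < 8. The simplices of K, each written with vertices in increasing order, are:

  0-simplices (9): [0], [1], [2], [3], [4], [5], [6], [7], [8]
  1-simplices (18): [0,1], [0,2], [0,3], [0,6], [0,7], [1,2], [1,3], [1,6], [1,7], [2,3], [2,6], [2,7], [3,6], [3,7], [4,5], [4,8], [5,8], [6,7]
  2-simplices (10): [0,1,2], [0,1,7], [0,2,6], [0,3,6], [0,3,7], [1,2,3], [1,3,6], [1,6,7], [2,3,7], [2,6,7]

giving chain groups C_0 ≅ Z^9, C_1 ≅ Z^18, C_2 ≅ Z^10.

The boundary map ∂_1: C_1 → C_0 is given by ∂[p,q] = [q] − [p].
The resulting 9×18 matrix has rank 7, and its Smith normal form has invariant factors (1,1,1,1,1,1,1).

Boundary ∂_2: C_2 → C_1 acts by ∂[p,q,r] = [q,r] − [p,r] + [p,q]. For instance
  ∂[2,3,7] = [3,7] − [2,7] + [2,3],
  ∂[0,1,7] = [1,7] − [0,7] + [0,1].
The resulting 18×10 matrix has rank 10, and its Smith normal form has invariant factors (1,1,1,1,1,1,1,1,1,2).

Computing H_k = (kernel of ∂_k) / (image of ∂_{k+1}):

  H_0: rank C_0 − rank ∂_1 = 9 − 7 = 2, and the invariant factors of ∂_1 are all 1, so H_0 ≅ Z^2.
  H_1: rank ker ∂_1 − rank ∂_2 = (18 − 7) − 10 = 1, and ∂_2 has invariant factor 2 > 1, so H_1 ≅ Z ⊕ Z/2Z.
  H_2: rank ker ∂_2 − rank ∂_3 = (10 − 10) − 0 = 0, and there is no ∂_3, so H_2 ≅ 0.

As a check, the Euler characteristic is 9 − 18 + 10 = 1, which agrees with 2 − 1 + 0 = 1.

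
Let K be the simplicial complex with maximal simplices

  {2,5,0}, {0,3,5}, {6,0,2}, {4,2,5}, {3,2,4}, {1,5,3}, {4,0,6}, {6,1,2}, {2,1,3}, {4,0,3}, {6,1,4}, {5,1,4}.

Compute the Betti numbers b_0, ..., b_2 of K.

b_0 = 1, b_1 = 0, b_2 = 0.

Fix the vertex order 0 < 1 < 2 < 3 < 4 < 5 < 6 and write every simplex with vertices in increasing order. Then dim K = 2 and the simplices of K are:

  0-simplices (7): [0], [1], [2], [3], [4], [5], [6]
  1-simplices (18): [0,2], [0,3], [0,4], [0,5], [0,6], [1,2], [1,3], [1,4], [1,5], [1,6], [2,3], [2,4], [2,5], [2,6], [3,4], [3,5], [4,5], [4,6]
  2-simplices (12): [0,2,5], [0,2,6], [0,3,4], [0,3,5], [0,4,6], [1,2,3], [1,2,6], [1,3,5], [1,4,5], [1,4,6], [2,3,4], [2,4,5]

Hence C_0 ≅ Z^7, C_1 ≅ Z^18, C_2 ≅ Z^12.

Boundary ∂_1: C_1 → C_0 maps an edge to its endpoints' difference, ∂[p,q] = q − p.
As a 7×18 matrix over Z this has rank 6, with invariant factors (1,1,1,1,1,1).

Boundary ∂_2: C_2 → C_1 sends each 2-simplex [p,q,r] to [q,r] − [p,r] + [p,q]. For instance
  ∂[1,4,6] = [4,6] − [1,6] + [1,4],
  ∂[2,4,5] = [4,5] − [2,5] + [2,4].
The 18×12 boundary matrix has rank 12 and Smith normal form diag(1,1,1,1,1,1,1,1,1,1,1,2).

From H_k ≅ ker(∂_k) / im(∂_{k+1}) we obtain:

  H_0: rank C_0 − rank ∂_1 = 7 − 6 = 1, and the invariant factors of ∂_1 are all 1, so H_0 ≅ Z.
  H_1: rank ker ∂_1 − rank ∂_2 = (18 − 6) − 12 = 0, and ∂_2 has invariant factor 2 > 1, so H_1 ≅ Z/2Z.
  H_2: rank ker ∂_2 − rank ∂_3 = (12 − 12) − 0 = 0, and there is no ∂_3, so H_2 ≅ 0.

Hence the Betti numbers are b_0 = 1, b_1 = 0, b_2 = 0.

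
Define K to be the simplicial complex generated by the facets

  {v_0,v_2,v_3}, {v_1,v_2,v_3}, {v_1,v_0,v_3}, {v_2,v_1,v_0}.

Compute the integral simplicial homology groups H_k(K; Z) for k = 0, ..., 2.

H_0 = Z,  H_1 = 0,  H_2 = Z.

Order the vertices as v_0 < v_1 < v_2 < v_3. Listing each simplex with vertices in this order, K has dimension 2 with simplices:

  0-simplices (4): [v_0], [v_1], [v_2], [v_3]
  1-simplices (6): [v_0,v_1], [v_0,v_2], [v_0,v_3], [v_1,v_2], [v_1,v_3], [v_2,v_3]
  2-simplices (4): [v_0,v_1,v_2], [v_0,v_1,v_3], [v_0,v_2,v_3], [v_1,v_2,v_3]

giving chain groups C_0 ≅ Z^4, C_1 ≅ Z^6, C_2 ≅ Z^4.

Boundary ∂_1: C_1 → C_0 is given by ∂[p,q] = [q] − [p]. For instance
  ∂[v_1,v_2] = [v_2] − [v_1].
The 4×6 boundary matrix has rank 3 and Smith normal form diag(1,1,1).

Boundary ∂_2: C_2 → C_1 maps a triangle to the signed sum of its edges. For instance
  ∂[v_1,v_2,v_3] = [v_2,v_3] − [v_1,v_3] + [v_1,v_2],
  ∂[v_0,v_2,v_3] = [v_2,v_3] − [v_0,v_3] + [v_0,v_2].
As a 6×4 matrix over Z this has rank 3, with invariant factors (1,1,1).

Now H_k = ker ∂_k / im ∂_{k+1}, so:

  H_0: rank C_0 − rank ∂_1 = 4 − 3 = 1, and the invariant factors of ∂_1 are all 1, so H_0 = Z.
  H_1: rank ker ∂_1 − rank ∂_2 = (6 − 3) − 3 = 0, and the invariant factors of ∂_2 are all 1, so H_1 = 0.
  H_2: rank ker ∂_2 − rank ∂_3 = (4 − 3) − 0 = 1, and there is no ∂_3, so H_2 = Z.

(K is a triangulation of the 2-sphere S^2.)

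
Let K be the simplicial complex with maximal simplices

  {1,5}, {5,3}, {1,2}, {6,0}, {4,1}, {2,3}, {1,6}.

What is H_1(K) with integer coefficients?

H_1 ≅ Z.

K has 7 vertices, 7 edges.
rank ∂_1 = 6, rank ∂_2 = 0 ⇒ b_1 = 7 − 6 − 0 = 1. So H_1 ≅ Z.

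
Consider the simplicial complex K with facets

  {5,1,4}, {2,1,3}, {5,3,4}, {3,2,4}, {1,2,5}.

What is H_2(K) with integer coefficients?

Take the total order 1 < 2 < 3 < 4 < 5 on the vertex set. Then K (dimension 2) consists of the simplices:

  0-simplices (5): [1], [2], [3], [4], [5]
  1-simplices (10): [1,2], [1,3], [1,4], [1,5], [2,3], [2,4], [2,5], [3,4], [3,5], [4,5]
  2-simplices (5): [1,2,3], [1,2,5], [1,4,5], [2,3,4], [3,4,5]

giving chain groups C_0 ≅ Z^5, C_1 ≅ Z^10, C_2 ≅ Z^5.

∂_1: C_1 → C_0 maps an edge to its endpoints' difference, ∂[p,q] = q − p. For instance
  ∂[3,4] = [4] − [3].
This gives a 5×10 integer matrix of rank 4; reducing to Smith normal form yields diagonal entries (1,1,1,1).

The boundary map ∂_2: C_2 → C_1 acts by ∂[p,q,r] = [q,r] − [p,r] + [p,q]. For instance
  ∂[1,4,5] = [4,5] − [1,5] + [1,4],
  ∂[1,2,3] = [2,3] − [1,3] + [1,2].
The 10×5 boundary matrix has rank 5 and Smith normal form diag(1,1,1,1,1).

From H_k ≅ ker(∂_k) / im(∂_{k+1}) we obtain:

  H_2: rank ker ∂_2 − rank ∂_3 = (5 − 5) − 0 = 0, and there is no ∂_3, so H_2 = 0.

(K is a triangulation of the Möbius band.)

H_2 = 0.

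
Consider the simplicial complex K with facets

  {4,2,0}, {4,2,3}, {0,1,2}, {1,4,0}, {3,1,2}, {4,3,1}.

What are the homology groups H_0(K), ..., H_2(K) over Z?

Take the total order 0 < 1 < 2 < 3 < 4 on the vertex set. Then K (dimension 2) consists of the simplices:

  0-simplices (5): [0], [1], [2], [3], [4]
  1-simplices (9): [0,1], [0,2], [0,4], [1,2], [1,3], [1,4], [2,3], [2,4], [3,4]
  2-simplices (6): [0,1,2], [0,1,4], [0,2,4], [1,2,3], [1,3,4], [2,3,4]

so the chain groups are C_0 ≅ Z^5, C_1 ≅ Z^9, C_2 ≅ Z^6.

Boundary ∂_1: C_1 → C_0 is given by ∂[p,q] = [q] − [p]. For instance
  ∂[0,1] = [1] − [0].
This gives a 5×9 integer matrix of rank 4; reducing to Smith normal form yields diagonal entries (1,1,1,1).

Boundary ∂_2: C_2 → C_1 sends each 2-simplex [p,q,r] to [q,r] − [p,r] + [p,q]. For instance
  ∂[1,2,3] = [2,3] − [1,3] + [1,2],
  ∂[0,2,4] = [2,4] − [0,4] + [0,2].
As a 9×6 matrix over Z this has rank 5, with invariant factors (1,1,1,1,1).

Reading off H_k = ker ∂_k / im ∂_{k+1}:

  H_0: rank C_0 − rank ∂_1 = 5 − 4 = 1, and the invariant factors of ∂_1 are all 1, so H_0 ≅ Z.
  H_1: rank ker ∂_1 − rank ∂_2 = (9 − 4) − 5 = 0, and the invariant factors of ∂_2 are all 1, so H_1 ≅ 0.
  H_2: rank ker ∂_2 − rank ∂_3 = (6 − 5) − 0 = 1, and there is no ∂_3, so H_2 ≅ Z.

H_0 = Z,  H_1 = 0,  H_2 = Z.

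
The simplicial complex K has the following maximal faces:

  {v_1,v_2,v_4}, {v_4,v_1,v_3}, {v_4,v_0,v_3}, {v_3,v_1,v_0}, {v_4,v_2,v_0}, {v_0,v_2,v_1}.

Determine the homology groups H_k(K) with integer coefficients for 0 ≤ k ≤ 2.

Take the total order v_0 < v_1 < v_2 < v_3 < v_4 on the vertex set. Then K (dimension 2) consists of the simplices:

  0-simplices (5): [v_0], [v_1], [v_2], [v_3], [v_4]
  1-simplices (9): [v_0,v_1], [v_0,v_2], [v_0,v_3], [v_0,v_4], [v_1,v_2], [v_1,v_3], [v_1,v_4], [v_2,v_4], [v_3,v_4]
  2-simplices (6): [v_0,v_1,v_2], [v_0,v_1,v_3], [v_0,v_2,v_4], [v_0,v_3,v_4], [v_1,v_2,v_4], [v_1,v_3,v_4]

so the chain groups are C_0 ≅ Z^5, C_1 ≅ Z^9, C_2 ≅ Z^6.

Boundary ∂_1: C_1 → C_0 maps an edge to its endpoints' difference, ∂[p,q] = q − p.
The 5×9 boundary matrix has rank 4 and Smith normal form diag(1,1,1,1).

Boundary ∂_2: C_2 → C_1 sends each 2-simplex [p,q,r] to [q,r] − [p,r] + [p,q]. For instance
  ∂[v_0,v_3,v_4] = [v_3,v_4] − [v_0,v_4] + [v_0,v_3],
  ∂[v_0,v_1,v_2] = [v_1,v_2] − [v_0,v_2] + [v_0,v_1].
This gives a 9×6 integer matrix of rank 5; reducing to Smith normal form yields diagonal entries (1,1,1,1,1).

From H_k ≅ ker(∂_k) / im(∂_{k+1}) we obtain:

  H_0: rank C_0 − rank ∂_1 = 5 − 4 = 1, and the invariant factors of ∂_1 are all 1, so H_0 ≅ Z.
  H_1: rank ker ∂_1 − rank ∂_2 = (9 − 4) − 5 = 0, and the invariant factors of ∂_2 are all 1, so H_1 ≅ 0.
  H_2: rank ker ∂_2 − rank ∂_3 = (6 − 5) − 0 = 1, and there is no ∂_3, so H_2 ≅ Z.

As a check, the Euler characteristic is 5 − 9 + 6 = 2, which agrees with 1 − 0 + 1 = 2.

H_0 = Z,  H_1 = 0,  H_2 = Z.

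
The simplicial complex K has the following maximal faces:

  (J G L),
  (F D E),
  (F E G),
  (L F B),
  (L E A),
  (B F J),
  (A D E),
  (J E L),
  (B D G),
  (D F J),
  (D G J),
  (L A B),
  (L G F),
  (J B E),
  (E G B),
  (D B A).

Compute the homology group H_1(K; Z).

H_1 = Z^2.

Order the vertices as A < B < D < E < F < G < J < L. Listing each simplex with vertices in this order, K has dimension 2 with simplices:

  0-simplices (8): A, B, D, E, F, G, J, L
  1-simplices (24): AB, AD, AE, AL, BD, BE, BF, BG, BJ, BL, DE, DF, DG, DJ, EF, EG, EJ, EL, FG, FJ, FL, GJ, GL, JL
  2-simplices (16): ABD, ABL, ADE, AEL, BDG, BEG, BEJ, BFJ, BFL, DEF, DFJ, DGJ, EFG, EJL, FGL, GJL

Hence C_0 ≅ Z^8, C_1 ≅ Z^24, C_2 ≅ Z^16.

The boundary map ∂_1: C_1 → C_0 is given by ∂[p,q] = [q] − [p]. For instance
  ∂AE = E − A.
As a 8×24 matrix over Z this has rank 7, with invariant factors (1,1,1,1,1,1,1).

∂_2: C_2 → C_1 maps a triangle to the signed sum of its edges. For instance
  ∂DFJ = FJ − DJ + DF,
  ∂ABD = BD − AD + AB.
This gives a 24×16 integer matrix of rank 15; reducing to Smith normal form yields diagonal entries (1,1,1,1,1,1,1,1,1,1,1,1,1,1,1).

Now H_k = ker ∂_k / im ∂_{k+1}, so:

  H_1: rank ker ∂_1 − rank ∂_2 = (24 − 7) − 15 = 2, and the invariant factors of ∂_2 are all 1, so H_1 ≅ Z^2.

(K is a triangulation of the torus T^2.)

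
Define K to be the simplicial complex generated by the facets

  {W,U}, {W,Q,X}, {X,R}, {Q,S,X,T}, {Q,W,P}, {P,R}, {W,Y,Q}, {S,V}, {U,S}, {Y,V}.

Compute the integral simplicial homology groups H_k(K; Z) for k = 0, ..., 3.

H_0 = Z,  H_1 = Z^3,  H_2 = 0,  H_3 = 0.

We work with the vertex ordering P < Q < R < S < T < U < V < W < X < Y. The simplices of K, each written with vertices in increasing order, are:

  0-simplices (10): P, Q, R, S, T, U, V, W, X, Y
  1-simplices (18): PQ, PR, PW, QS, QT, QW, QX, QY, RX, ST, SU, SV, SX, TX, UW, VY, WX, WY
  2-simplices (7): PQW, QST, QSX, QTX, QWX, QWY, STX
  3-simplices (1): QSTX

so the chain groups are C_0 ≅ Z^10, C_1 ≅ Z^18, C_2 ≅ Z^7, C_3 ≅ Z^1.

The boundary map ∂_1: C_1 → C_0 sends each edge [p,q] (with p < q) to q − p.
The resulting 10×18 matrix has rank 9, and its Smith normal form has invariant factors (1,1,1,1,1,1,1,1,1).

∂_2: C_2 → C_1 sends each 2-simplex [p,q,r] to [q,r] − [p,r] + [p,q]. For instance
  ∂PQW = QW − PW + PQ,
  ∂QTX = TX − QX + QT.
The 18×7 boundary matrix has rank 6 and Smith normal form diag(1,1,1,1,1,1).

The boundary map ∂_3: C_3 → C_2 sends each 3-simplex σ to the alternating sum Σ_i (−1)^i (σ with its i-th vertex removed). For instance
  ∂QSTX = STX − QTX + QSX − QST.
The 7×1 boundary matrix has rank 1 and Smith normal form diag(1).

Now H_k = ker ∂_k / im ∂_{k+1}, so:

  H_0: rank C_0 − rank ∂_1 = 10 − 9 = 1, and the invariant factors of ∂_1 are all 1, so H_0 = Z.
  H_1: rank ker ∂_1 − rank ∂_2 = (18 − 9) − 6 = 3, and the invariant factors of ∂_2 are all 1, so H_1 = Z^3.
  H_2: rank ker ∂_2 − rank ∂_3 = (7 − 6) − 1 = 0, and the invariant factors of ∂_3 are all 1, so H_2 = 0.
  H_3: rank ker ∂_3 − rank ∂_4 = (1 − 1) − 0 = 0, and there is no ∂_4, so H_3 = 0.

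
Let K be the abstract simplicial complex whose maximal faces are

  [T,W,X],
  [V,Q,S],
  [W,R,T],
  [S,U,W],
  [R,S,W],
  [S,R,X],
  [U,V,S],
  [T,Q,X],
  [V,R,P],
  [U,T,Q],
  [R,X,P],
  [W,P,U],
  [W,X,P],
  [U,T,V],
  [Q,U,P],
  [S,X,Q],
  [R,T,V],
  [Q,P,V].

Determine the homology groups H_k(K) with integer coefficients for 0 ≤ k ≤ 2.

H_0 ≅ Z,  H_1 ≅ Z ⊕ Z/2,  H_2 = 0.

Fix the vertex order P < Q < R < S < T < U < V < W < X and write every simplex with vertices in increasing order. Then dim K = 2 and the simplices of K are:

  0-simplices (9): P, Q, R, S, T, U, V, W, X
  1-simplices (27): PQ, PR, PU, PV, PW, PX, QS, QT, QU, QV, QX, RS, RT, RV, RW, RX, SU, SV, SW, SX, TU, TV, TW, TX, UV, UW, WX
  2-simplices (18): PQU, PQV, PRV, PRX, PUW, PWX, QSV, QSX, QTU, QTX, RSW, RSX, RTV, RTW, SUV, SUW, TUV, TWX

so the chain groups are C_0 ≅ Z^9, C_1 ≅ Z^27, C_2 ≅ Z^18.

Boundary ∂_1: C_1 → C_0 maps an edge to its endpoints' difference, ∂[p,q] = q − p. For instance
  ∂PX = X − P.
The 9×27 boundary matrix has rank 8 and Smith normal form diag(1,1,1,1,1,1,1,1).

The boundary map ∂_2: C_2 → C_1 acts by ∂[p,q,r] = [q,r] − [p,r] + [p,q]. For instance
  ∂QSX = SX − QX + QS,
  ∂QTU = TU − QU + QT.
As a 27×18 matrix over Z this has rank 18, with invariant factors (1,1,1,1,1,1,1,1,1,1,1,1,1,1,1,1,1,2).

Computing H_k = (kernel of ∂_k) / (image of ∂_{k+1}):

  H_0: rank C_0 − rank ∂_1 = 9 − 8 = 1, and the invariant factors of ∂_1 are all 1, so H_0 ≅ Z.
  H_1: rank ker ∂_1 − rank ∂_2 = (27 − 8) − 18 = 1, and ∂_2 has invariant factor 2 > 1, so H_1 ≅ Z ⊕ Z/2.
  H_2: rank ker ∂_2 − rank ∂_3 = (18 − 18) − 0 = 0, and there is no ∂_3, so H_2 ≅ 0.

(K is a triangulation of the Klein bottle.)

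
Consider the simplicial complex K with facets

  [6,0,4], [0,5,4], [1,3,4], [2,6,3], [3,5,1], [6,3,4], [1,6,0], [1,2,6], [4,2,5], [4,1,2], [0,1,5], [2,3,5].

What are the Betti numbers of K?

b_0 = 1, b_1 = 0, b_2 = 0.

We work with the vertex ordering 0 < 1 < 2 < 3 < 4 < 5 < 6. The simplices of K, each written with vertices in increasing order, are:

  0-simplices (7): [0], [1], [2], [3], [4], [5], [6]
  1-simplices (18): [0,1], [0,4], [0,5], [0,6], [1,2], [1,3], [1,4], [1,5], [1,6], [2,3], [2,4], [2,5], [2,6], [3,4], [3,5], [3,6], [4,5], [4,6]
  2-simplices (12): [0,1,5], [0,1,6], [0,4,5], [0,4,6], [1,2,4], [1,2,6], [1,3,4], [1,3,5], [2,3,5], [2,3,6], [2,4,5], [3,4,6]

giving chain groups C_0 ≅ Z^7, C_1 ≅ Z^18, C_2 ≅ Z^12.

Boundary ∂_1: C_1 → C_0 maps an edge to its endpoints' difference, ∂[p,q] = q − p. For instance
  ∂[1,5] = [5] − [1].
This gives a 7×18 integer matrix of rank 6; reducing to Smith normal form yields diagonal entries (1,1,1,1,1,1).

Boundary ∂_2: C_2 → C_1 acts by ∂[p,q,r] = [q,r] − [p,r] + [p,q]. For instance
  ∂[0,4,6] = [4,6] − [0,6] + [0,4],
  ∂[0,4,5] = [4,5] − [0,5] + [0,4].
The 18×12 boundary matrix has rank 12 and Smith normal form diag(1,1,1,1,1,1,1,1,1,1,1,2).

Reading off H_k = ker ∂_k / im ∂_{k+1}:

  H_0: rank C_0 − rank ∂_1 = 7 − 6 = 1, and the invariant factors of ∂_1 are all 1, so H_0 = Z.
  H_1: rank ker ∂_1 − rank ∂_2 = (18 − 6) − 12 = 0, and ∂_2 has invariant factor 2 > 1, so H_1 = Z/2.
  H_2: rank ker ∂_2 − rank ∂_3 = (12 − 12) − 0 = 0, and there is no ∂_3, so H_2 = 0.

(K is a triangulation of the real projective plane RP^2.)

Hence the Betti numbers are b_0 = 1, b_1 = 0, b_2 = 0.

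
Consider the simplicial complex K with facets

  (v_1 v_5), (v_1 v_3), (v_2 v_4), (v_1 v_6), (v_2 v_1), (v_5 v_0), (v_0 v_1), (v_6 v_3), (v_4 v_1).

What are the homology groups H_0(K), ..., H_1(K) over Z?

H_0 ≅ Z,  H_1 ≅ Z^3.

Fix the vertex order v_0 < v_1 < v_2 < v_3 < v_4 < v_5 < v_6 and write every simplex with vertices in increasing order. Then dim K = 1 and the simplices of K are:

  0-simplices (7): [v_0], [v_1], [v_2], [v_3], [v_4], [v_5], [v_6]
  1-simplices (9): [v_0,v_1], [v_0,v_5], [v_1,v_2], [v_1,v_3], [v_1,v_4], [v_1,v_5], [v_1,v_6], [v_2,v_4], [v_3,v_6]

so the chain groups are C_0 ≅ Z^7, C_1 ≅ Z^9.

The boundary map ∂_1: C_1 → C_0 maps an edge to its endpoints' difference, ∂[p,q] = q − p. For instance
  ∂[v_2,v_4] = [v_4] − [v_2].
As a 7×9 matrix over Z this has rank 6, with invariant factors (1,1,1,1,1,1).

Computing H_k = (kernel of ∂_k) / (image of ∂_{k+1}):

  H_0: rank C_0 − rank ∂_1 = 7 − 6 = 1, and the invariant factors of ∂_1 are all 1, so H_0 = Z.
  H_1: rank ker ∂_1 − rank ∂_2 = (9 − 6) − 0 = 3, and there is no ∂_2, so H_1 = Z^3.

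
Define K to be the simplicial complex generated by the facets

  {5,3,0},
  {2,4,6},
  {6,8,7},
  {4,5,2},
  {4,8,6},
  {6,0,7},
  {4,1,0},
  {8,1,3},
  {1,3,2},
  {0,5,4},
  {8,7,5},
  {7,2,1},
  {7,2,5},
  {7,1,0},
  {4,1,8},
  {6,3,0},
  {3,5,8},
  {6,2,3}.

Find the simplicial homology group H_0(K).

Fix the vertex order 0 < 1 < 2 < 3 < 4 < 5 < 6 < 7 < 8 and write every simplex with vertices in increasing order. Then dim K = 2 and the simplices of K are:

  0-simplices (9): [0], [1], [2], [3], [4], [5], [6], [7], [8]
  1-simplices (27): (27 of them)
  2-simplices (18): [0,1,4], [0,1,7], [0,3,5], [0,3,6], [0,4,5], [0,6,7], [1,2,3], [1,2,7], [1,3,8], [1,4,8], [2,3,6], [2,4,5], [2,4,6], [2,5,7], [3,5,8], [4,6,8], [5,7,8], [6,7,8]

so the chain groups are C_0 ≅ Z^9, C_1 ≅ Z^27, C_2 ≅ Z^18.

Boundary ∂_1: C_1 → C_0 maps an edge to its endpoints' difference, ∂[p,q] = q − p.
This gives a 9×27 integer matrix of rank 8; reducing to Smith normal form yields diagonal entries (1,1,1,1,1,1,1,1).

∂_2: C_2 → C_1 acts by ∂[p,q,r] = [q,r] − [p,r] + [p,q]. For instance
  ∂[2,5,7] = [5,7] − [2,7] + [2,5],
  ∂[1,4,8] = [4,8] − [1,8] + [1,4].
The 27×18 boundary matrix has rank 17 and Smith normal form diag(1,1,1,1,1,1,1,1,1,1,1,1,1,1,1,1,1).

Reading off H_k = ker ∂_k / im ∂_{k+1}:

  H_0: rank C_0 − rank ∂_1 = 9 − 8 = 1, and the invariant factors of ∂_1 are all 1, so H_0 ≅ Z.

H_0 = Z.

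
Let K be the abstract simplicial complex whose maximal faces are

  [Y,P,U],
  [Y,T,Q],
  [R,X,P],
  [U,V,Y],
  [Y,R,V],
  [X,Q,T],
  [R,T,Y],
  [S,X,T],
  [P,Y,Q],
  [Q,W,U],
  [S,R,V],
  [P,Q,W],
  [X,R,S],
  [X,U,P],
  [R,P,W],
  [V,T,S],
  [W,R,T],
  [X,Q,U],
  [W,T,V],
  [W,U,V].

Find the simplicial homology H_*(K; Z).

Fix the vertex order P < Q < R < S < T < U < V < W < X < Y and write every simplex with vertices in increasing order. Then dim K = 2 and the simplices of K are:

  0-simplices (10): P, Q, R, S, T, U, V, W, X, Y
  1-simplices (30): PQ, PR, PU, PW, PX, PY, QT, QU, QW, QX, QY, RS, RT, RV, RW, RX, RY, ST, SV, SX, TV, TW, TX, TY, UV, UW, UX, UY, VW, VY
  2-simplices (20): PQW, PQY, PRW, PRX, PUX, PUY, QTX, QTY, QUW, QUX, RSV, RSX, RTW, RTY, RVY, STV, STX, TVW, UVW, UVY

giving chain groups C_0 ≅ Z^10, C_1 ≅ Z^30, C_2 ≅ Z^20.

Boundary ∂_1: C_1 → C_0 maps an edge to its endpoints' difference, ∂[p,q] = q − p. For instance
  ∂QU = U − Q.
As a 10×30 matrix over Z this has rank 9, with invariant factors (1,1,1,1,1,1,1,1,1).

The boundary map ∂_2: C_2 → C_1 sends each 2-simplex [p,q,r] to [q,r] − [p,r] + [p,q]. For instance
  ∂UVY = VY − UY + UV,
  ∂RTY = TY − RY + RT.
This gives a 30×20 integer matrix of rank 20; reducing to Smith normal form yields diagonal entries (1,1,1,1,1,1,1,1,1,1,1,1,1,1,1,1,1,1,1,2).

Computing H_k = (kernel of ∂_k) / (image of ∂_{k+1}):

  H_0: rank C_0 − rank ∂_1 = 10 − 9 = 1, and the invariant factors of ∂_1 are all 1, so H_0 = Z.
  H_1: rank ker ∂_1 − rank ∂_2 = (30 − 9) − 20 = 1, and ∂_2 has invariant factor 2 > 1, so H_1 = Z ⊕ Z/2.
  H_2: rank ker ∂_2 − rank ∂_3 = (20 − 20) − 0 = 0, and there is no ∂_3, so H_2 = 0.

As a check, the Euler characteristic is 10 − 30 + 20 = 0, which agrees with 1 − 1 + 0 = 0.

H_0 = Z,  H_1 = Z ⊕ Z/2,  H_2 = 0.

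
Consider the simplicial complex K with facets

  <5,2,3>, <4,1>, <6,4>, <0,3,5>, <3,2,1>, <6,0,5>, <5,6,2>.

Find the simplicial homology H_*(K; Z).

K has 7 vertices, 12 edges, 5 triangles.
rank ∂_0 = 0, rank ∂_1 = 6 ⇒ b_0 = 7 − 0 − 6 = 1; all invariant factors of ∂_1 are 1 so no torsion. So H_0 = Z.
rank ∂_1 = 6, rank ∂_2 = 5 ⇒ b_1 = 12 − 6 − 5 = 1; all invariant factors of ∂_2 are 1 so no torsion. So H_1 = Z.
rank ∂_2 = 5, rank ∂_3 = 0 ⇒ b_2 = 5 − 5 − 0 = 0. So H_2 = 0.

H_0 = Z,  H_1 = Z,  H_2 = 0.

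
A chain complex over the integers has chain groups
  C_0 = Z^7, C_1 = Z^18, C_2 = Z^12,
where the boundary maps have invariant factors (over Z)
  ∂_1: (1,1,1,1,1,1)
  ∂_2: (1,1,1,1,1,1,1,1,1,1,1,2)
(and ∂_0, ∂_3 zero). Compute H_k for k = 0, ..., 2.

H_0 ≅ Z,  H_1 ≅ Z/2,  H_2 = 0.

H_0: b_0 = 7 − 0 − 6 = 1; torsion from ∂_1 factors > 1: none. So H_0 ≅ Z.
H_1: b_1 = 18 − 6 − 12 = 0; torsion from ∂_2 factors > 1: [2]. So H_1 ≅ Z/2.
H_2: b_2 = 12 − 12 − 0 = 0; torsion from ∂_3 factors > 1: none. So H_2 ≅ 0.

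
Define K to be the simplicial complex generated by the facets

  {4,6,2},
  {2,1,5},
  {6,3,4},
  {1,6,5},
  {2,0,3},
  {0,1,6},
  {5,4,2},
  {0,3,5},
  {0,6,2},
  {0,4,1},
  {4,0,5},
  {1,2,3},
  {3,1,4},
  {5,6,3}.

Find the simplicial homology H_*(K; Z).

H_0 = Z,  H_1 = Z^2,  H_2 = Z.

Fix the vertex order 0 < 1 < 2 < 3 < 4 < 5 < 6 and write every simplex with vertices in increasing order. Then dim K = 2 and the simplices of K are:

  0-simplices (7): [0], [1], [2], [3], [4], [5], [6]
  1-simplices (21): [0,1], [0,2], [0,3], [0,4], [0,5], [0,6], [1,2], [1,3], [1,4], [1,5], [1,6], [2,3], [2,4], [2,5], [2,6], [3,4], [3,5], [3,6], [4,5], [4,6], [5,6]
  2-simplices (14): [0,1,4], [0,1,6], [0,2,3], [0,2,6], [0,3,5], [0,4,5], [1,2,3], [1,2,5], [1,3,4], [1,5,6], [2,4,5], [2,4,6], [3,4,6], [3,5,6]

giving chain groups C_0 ≅ Z^7, C_1 ≅ Z^21, C_2 ≅ Z^14.

∂_1: C_1 → C_0 is given by ∂[p,q] = [q] − [p]. For instance
  ∂[2,3] = [3] − [2].
The resulting 7×21 matrix has rank 6, and its Smith normal form has invariant factors (1,1,1,1,1,1).

The boundary map ∂_2: C_2 → C_1 acts by ∂[p,q,r] = [q,r] − [p,r] + [p,q]. For instance
  ∂[1,2,5] = [2,5] − [1,5] + [1,2],
  ∂[3,4,6] = [4,6] − [3,6] + [3,4].
The resulting 21×14 matrix has rank 13, and its Smith normal form has invariant factors (1,1,1,1,1,1,1,1,1,1,1,1,1).

Computing H_k = (kernel of ∂_k) / (image of ∂_{k+1}):

  H_0: rank C_0 − rank ∂_1 = 7 − 6 = 1, and the invariant factors of ∂_1 are all 1, so H_0 = Z.
  H_1: rank ker ∂_1 − rank ∂_2 = (21 − 6) − 13 = 2, and the invariant factors of ∂_2 are all 1, so H_1 = Z^2.
  H_2: rank ker ∂_2 − rank ∂_3 = (14 − 13) − 0 = 1, and there is no ∂_3, so H_2 = Z.

(K is a triangulation of the torus T^2.)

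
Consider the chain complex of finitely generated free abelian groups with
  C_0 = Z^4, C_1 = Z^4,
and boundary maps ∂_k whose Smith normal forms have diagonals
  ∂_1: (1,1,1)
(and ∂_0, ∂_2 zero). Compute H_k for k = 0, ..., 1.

H_0 ≅ Z,  H_1 ≅ Z.

H_0: b_0 = 4 − 0 − 3 = 1; torsion from ∂_1 factors > 1: none. So H_0 ≅ Z.
H_1: b_1 = 4 − 3 − 0 = 1; torsion from ∂_2 factors > 1: none. So H_1 ≅ Z.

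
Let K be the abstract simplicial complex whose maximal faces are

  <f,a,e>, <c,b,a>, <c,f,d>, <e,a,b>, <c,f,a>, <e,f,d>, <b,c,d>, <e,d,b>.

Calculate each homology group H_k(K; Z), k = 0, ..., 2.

We work with the vertex ordering a < b < c < d < e < f. The simplices of K, each written with vertices in increasing order, are:

  0-simplices (6): a, b, c, d, e, f
  1-simplices (12): ab, ac, ae, af, bc, bd, be, cd, cf, de, df, ef
  2-simplices (8): abc, abe, acf, aef, bcd, bde, cdf, def

giving chain groups C_0 ≅ Z^6, C_1 ≅ Z^12, C_2 ≅ Z^8.

The boundary map ∂_1: C_1 → C_0 maps an edge to its endpoints' difference, ∂[p,q] = q − p.
As a 6×12 matrix over Z this has rank 5, with invariant factors (1,1,1,1,1).

∂_2: C_2 → C_1 maps a triangle to the signed sum of its edges. For instance
  ∂abc = bc − ac + ab,
  ∂bde = de − be + bd.
The 12×8 boundary matrix has rank 7 and Smith normal form diag(1,1,1,1,1,1,1).

Now H_k = ker ∂_k / im ∂_{k+1}, so:

  H_0: rank C_0 − rank ∂_1 = 6 − 5 = 1, and the invariant factors of ∂_1 are all 1, so H_0 ≅ Z.
  H_1: rank ker ∂_1 − rank ∂_2 = (12 − 5) − 7 = 0, and the invariant factors of ∂_2 are all 1, so H_1 ≅ 0.
  H_2: rank ker ∂_2 − rank ∂_3 = (8 − 7) − 0 = 1, and there is no ∂_3, so H_2 ≅ Z.

H_0 = Z,  H_1 = 0,  H_2 = Z.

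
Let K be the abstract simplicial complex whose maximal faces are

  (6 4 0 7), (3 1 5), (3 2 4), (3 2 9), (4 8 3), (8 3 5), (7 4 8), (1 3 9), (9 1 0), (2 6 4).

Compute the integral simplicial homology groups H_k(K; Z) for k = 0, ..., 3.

Take the total order 0 < 1 < 2 < 3 < 4 < 5 < 6 < 7 < 8 < 9 on the vertex set. Then K (dimension 3) consists of the simplices:

  0-simplices (10): [0], [1], [2], [3], [4], [5], [6], [7], [8], [9]
  1-simplices (22): [0,1], [0,4], [0,6], [0,7], [0,9], [1,3], [1,5], [1,9], [2,3], [2,4], [2,6], [2,9], [3,4], [3,5], [3,8], [3,9], [4,6], [4,7], [4,8], [5,8], [6,7], [7,8]
  2-simplices (13): [0,1,9], [0,4,6], [0,4,7], [0,6,7], [1,3,5], [1,3,9], [2,3,4], [2,3,9], [2,4,6], [3,4,8], [3,5,8], [4,6,7], [4,7,8]
  3-simplices (1): [0,4,6,7]

Hence C_0 ≅ Z^10, C_1 ≅ Z^22, C_2 ≅ Z^13, C_3 ≅ Z^1.

∂_1: C_1 → C_0 maps an edge to its endpoints' difference, ∂[p,q] = q − p. For instance
  ∂[4,6] = [6] − [4].
This gives a 10×22 integer matrix of rank 9; reducing to Smith normal form yields diagonal entries (1,1,1,1,1,1,1,1,1).

The boundary map ∂_2: C_2 → C_1 maps a triangle to the signed sum of its edges. For instance
  ∂[1,3,9] = [3,9] − [1,9] + [1,3],
  ∂[2,3,9] = [3,9] − [2,9] + [2,3].
This gives a 22×13 integer matrix of rank 12; reducing to Smith normal form yields diagonal entries (1,1,1,1,1,1,1,1,1,1,1,1).

The boundary map ∂_3: C_3 → C_2 sends each 3-simplex σ to the alternating sum Σ_i (−1)^i (σ with its i-th vertex removed). For instance
  ∂[0,4,6,7] = [4,6,7] − [0,6,7] + [0,4,7] − [0,4,6].
This gives a 13×1 integer matrix of rank 1; reducing to Smith normal form yields diagonal entries (1).

Computing H_k = (kernel of ∂_k) / (image of ∂_{k+1}):

  H_0: rank C_0 − rank ∂_1 = 10 − 9 = 1, and the invariant factors of ∂_1 are all 1, so H_0 ≅ Z.
  H_1: rank ker ∂_1 − rank ∂_2 = (22 − 9) − 12 = 1, and the invariant factors of ∂_2 are all 1, so H_1 ≅ Z.
  H_2: rank ker ∂_2 − rank ∂_3 = (13 − 12) − 1 = 0, and the invariant factors of ∂_3 are all 1, so H_2 ≅ 0.
  H_3: rank ker ∂_3 − rank ∂_4 = (1 − 1) − 0 = 0, and there is no ∂_4, so H_3 ≅ 0.

H_0 = Z,  H_1 = Z,  H_2 = 0,  H_3 = 0.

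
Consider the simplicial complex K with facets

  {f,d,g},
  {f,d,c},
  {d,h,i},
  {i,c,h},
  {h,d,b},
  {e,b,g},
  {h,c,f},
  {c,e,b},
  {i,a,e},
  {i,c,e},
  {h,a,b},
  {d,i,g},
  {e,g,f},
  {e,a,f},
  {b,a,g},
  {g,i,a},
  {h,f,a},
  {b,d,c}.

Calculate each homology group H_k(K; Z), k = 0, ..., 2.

H_0 = Z,  H_1 = Z ⊕ Z/2,  H_2 = 0.

Fix the vertex order a < b < c < d < e < f < g < h < i and write every simplex with vertices in increasing order. Then dim K = 2 and the simplices of K are:

  0-simplices (9): a, b, c, d, e, f, g, h, i
  1-simplices (27): ab, ae, af, ag, ah, ai, bc, bd, be, bg, bh, cd, ce, cf, ch, ci, df, dg, dh, di, ef, eg, ei, fg, fh, gi, hi
  2-simplices (18): abg, abh, aef, aei, afh, agi, bcd, bce, bdh, beg, cdf, cei, cfh, chi, dfg, dgi, dhi, efg

so the chain groups are C_0 ≅ Z^9, C_1 ≅ Z^27, C_2 ≅ Z^18.

∂_1: C_1 → C_0 sends each edge [p,q] (with p < q) to q − p. For instance
  ∂eg = g − e.
The 9×27 boundary matrix has rank 8 and Smith normal form diag(1,1,1,1,1,1,1,1).

∂_2: C_2 → C_1 maps a triangle to the signed sum of its edges. For instance
  ∂dfg = fg − dg + df,
  ∂bdh = dh − bh + bd.
The 27×18 boundary matrix has rank 18 and Smith normal form diag(1,1,1,1,1,1,1,1,1,1,1,1,1,1,1,1,1,2).

From H_k ≅ ker(∂_k) / im(∂_{k+1}) we obtain:

  H_0: rank C_0 − rank ∂_1 = 9 − 8 = 1, and the invariant factors of ∂_1 are all 1, so H_0 = Z.
  H_1: rank ker ∂_1 − rank ∂_2 = (27 − 8) − 18 = 1, and ∂_2 has invariant factor 2 > 1, so H_1 = Z ⊕ Z/2.
  H_2: rank ker ∂_2 − rank ∂_3 = (18 − 18) − 0 = 0, and there is no ∂_3, so H_2 = 0.

(K is a triangulation of the Klein bottle.)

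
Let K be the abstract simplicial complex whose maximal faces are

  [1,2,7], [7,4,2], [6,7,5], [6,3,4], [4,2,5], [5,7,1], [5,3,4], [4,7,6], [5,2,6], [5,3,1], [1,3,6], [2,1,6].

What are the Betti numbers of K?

b_0 = 1, b_1 = 0, b_2 = 0.

Fix the vertex order 1 < 2 < 3 < 4 < 5 < 6 < 7 and write every simplex with vertices in increasing order. Then dim K = 2 and the simplices of K are:

  0-simplices (7): [1], [2], [3], [4], [5], [6], [7]
  1-simplices (18): [1,2], [1,3], [1,5], [1,6], [1,7], [2,4], [2,5], [2,6], [2,7], [3,4], [3,5], [3,6], [4,5], [4,6], [4,7], [5,6], [5,7], [6,7]
  2-simplices (12): [1,2,6], [1,2,7], [1,3,5], [1,3,6], [1,5,7], [2,4,5], [2,4,7], [2,5,6], [3,4,5], [3,4,6], [4,6,7], [5,6,7]

giving chain groups C_0 ≅ Z^7, C_1 ≅ Z^18, C_2 ≅ Z^12.

The boundary map ∂_1: C_1 → C_0 sends each edge [p,q] (with p < q) to q − p. For instance
  ∂[1,2] = [2] − [1].
The resulting 7×18 matrix has rank 6, and its Smith normal form has invariant factors (1,1,1,1,1,1).

Boundary ∂_2: C_2 → C_1 acts by ∂[p,q,r] = [q,r] − [p,r] + [p,q]. For instance
  ∂[3,4,5] = [4,5] − [3,5] + [3,4],
  ∂[2,5,6] = [5,6] − [2,6] + [2,5].
This gives a 18×12 integer matrix of rank 12; reducing to Smith normal form yields diagonal entries (1,1,1,1,1,1,1,1,1,1,1,2).

Now H_k = ker ∂_k / im ∂_{k+1}, so:

  H_0: rank C_0 − rank ∂_1 = 7 − 6 = 1, and the invariant factors of ∂_1 are all 1, so H_0 = Z.
  H_1: rank ker ∂_1 − rank ∂_2 = (18 − 6) − 12 = 0, and ∂_2 has invariant factor 2 > 1, so H_1 = Z/2.
  H_2: rank ker ∂_2 − rank ∂_3 = (12 − 12) − 0 = 0, and there is no ∂_3, so H_2 = 0.

Hence the Betti numbers are b_0 = 1, b_1 = 0, b_2 = 0.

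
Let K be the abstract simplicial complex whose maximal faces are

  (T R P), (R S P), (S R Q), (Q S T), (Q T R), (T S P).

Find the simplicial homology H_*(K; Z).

We work with the vertex ordering P < Q < R < S < T. The simplices of K, each written with vertices in increasing order, are:

  0-simplices (5): P, Q, R, S, T
  1-simplices (9): PR, PS, PT, QR, QS, QT, RS, RT, ST
  2-simplices (6): PRS, PRT, PST, QRS, QRT, QST

Hence C_0 ≅ Z^5, C_1 ≅ Z^9, C_2 ≅ Z^6.

Boundary ∂_1: C_1 → C_0 is given by ∂[p,q] = [q] − [p].
As a 5×9 matrix over Z this has rank 4, with invariant factors (1,1,1,1).

Boundary ∂_2: C_2 → C_1 acts by ∂[p,q,r] = [q,r] − [p,r] + [p,q]. For instance
  ∂QRT = RT − QT + QR,
  ∂QST = ST − QT + QS.
The 9×6 boundary matrix has rank 5 and Smith normal form diag(1,1,1,1,1).

Now H_k = ker ∂_k / im ∂_{k+1}, so:

  H_0: rank C_0 − rank ∂_1 = 5 − 4 = 1, and the invariant factors of ∂_1 are all 1, so H_0 ≅ Z.
  H_1: rank ker ∂_1 − rank ∂_2 = (9 − 4) − 5 = 0, and the invariant factors of ∂_2 are all 1, so H_1 ≅ 0.
  H_2: rank ker ∂_2 − rank ∂_3 = (6 − 5) − 0 = 1, and there is no ∂_3, so H_2 ≅ Z.

As a check, the Euler characteristic is 5 − 9 + 6 = 2, which agrees with 1 − 0 + 1 = 2.

H_0 = Z,  H_1 = 0,  H_2 = Z.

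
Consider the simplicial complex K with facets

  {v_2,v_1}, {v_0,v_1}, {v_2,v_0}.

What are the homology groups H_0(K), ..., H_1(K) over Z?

H_0 ≅ Z,  H_1 ≅ Z.

Take the total order v_0 < v_1 < v_2 on the vertex set. Then K (dimension 1) consists of the simplices:

  0-simplices (3): [v_0], [v_1], [v_2]
  1-simplices (3): [v_0,v_1], [v_0,v_2], [v_1,v_2]

Hence C_0 ≅ Z^3, C_1 ≅ Z^3.

∂_1: C_1 → C_0 sends each edge [p,q] (with p < q) to q − p. For instance
  ∂[v_0,v_1] = [v_1] − [v_0].
The resulting 3×3 matrix has rank 2, and its Smith normal form has invariant factors (1,1).

Reading off H_k = ker ∂_k / im ∂_{k+1}:

  H_0: rank C_0 − rank ∂_1 = 3 − 2 = 1, and the invariant factors of ∂_1 are all 1, so H_0 ≅ Z.
  H_1: rank ker ∂_1 − rank ∂_2 = (3 − 2) − 0 = 1, and there is no ∂_2, so H_1 ≅ Z.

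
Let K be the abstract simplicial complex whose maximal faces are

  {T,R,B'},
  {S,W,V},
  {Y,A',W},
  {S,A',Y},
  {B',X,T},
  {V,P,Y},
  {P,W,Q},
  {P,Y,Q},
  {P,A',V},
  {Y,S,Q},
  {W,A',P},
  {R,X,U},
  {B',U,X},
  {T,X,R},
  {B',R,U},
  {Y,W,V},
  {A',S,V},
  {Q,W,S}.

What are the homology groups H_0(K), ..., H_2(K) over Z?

Order the vertices as P < Q < R < S < T < U < V < W < X < Y < A' < B'. Listing each simplex with vertices in this order, K has dimension 2 with simplices:

  0-simplices (12): [P], [Q], [R], [S], [T], [U], [V], [W], [X], [Y], [A'], [B']
  1-simplices (27): (27 of them)
  2-simplices (18): (18 of them)

Hence C_0 ≅ Z^12, C_1 ≅ Z^27, C_2 ≅ Z^18.

Boundary ∂_1: C_1 → C_0 sends each edge [p,q] (with p < q) to q − p.
As a 12×27 matrix over Z this has rank 10, with invariant factors (1,1,1,1,1,1,1,1,1,1).

∂_2: C_2 → C_1 sends each 2-simplex [p,q,r] to [q,r] − [p,r] + [p,q]. For instance
  ∂[P,Q,Y] = [Q,Y] − [P,Y] + [P,Q],
  ∂[T,X,B'] = [X,B'] − [T,B'] + [T,X].
The 27×18 boundary matrix has rank 17 and Smith normal form diag(1,1,1,1,1,1,1,1,1,1,1,1,1,1,1,1,2).

Now H_k = ker ∂_k / im ∂_{k+1}, so:

  H_0: rank C_0 − rank ∂_1 = 12 − 10 = 2, and the invariant factors of ∂_1 are all 1, so H_0 ≅ Z^2.
  H_1: rank ker ∂_1 − rank ∂_2 = (27 − 10) − 17 = 0, and ∂_2 has invariant factor 2 > 1, so H_1 ≅ Z_2.
  H_2: rank ker ∂_2 − rank ∂_3 = (18 − 17) − 0 = 1, and there is no ∂_3, so H_2 ≅ Z.

H_0 = Z^2,  H_1 = Z_2,  H_2 = Z.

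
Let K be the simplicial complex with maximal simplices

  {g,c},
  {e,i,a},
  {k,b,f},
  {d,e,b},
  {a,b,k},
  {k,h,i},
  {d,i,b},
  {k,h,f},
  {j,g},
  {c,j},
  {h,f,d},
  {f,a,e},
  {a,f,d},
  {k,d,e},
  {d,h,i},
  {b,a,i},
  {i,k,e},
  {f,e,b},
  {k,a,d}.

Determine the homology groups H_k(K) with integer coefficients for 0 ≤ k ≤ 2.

Take the total order a < b < c < d < e < f < g < h < i < j < k on the vertex set. Then K (dimension 2) consists of the simplices:

  0-simplices (11): a, b, c, d, e, f, g, h, i, j, k
  1-simplices (27): ab, ad, ae, af, ai, ak, bd, be, bf, bi, bk, cg, cj, de, df, dh, di, dk, ef, ei, ek, fh, fk, gj, hi, hk, ik
  2-simplices (16): abi, abk, adf, adk, aef, aei, bde, bdi, bef, bfk, dek, dfh, dhi, eik, fhk, hik

Hence C_0 ≅ Z^11, C_1 ≅ Z^27, C_2 ≅ Z^16.

The boundary map ∂_1: C_1 → C_0 maps an edge to its endpoints' difference, ∂[p,q] = q − p. For instance
  ∂dk = k − d.
This gives a 11×27 integer matrix of rank 9; reducing to Smith normal form yields diagonal entries (1,1,1,1,1,1,1,1,1).

Boundary ∂_2: C_2 → C_1 maps a triangle to the signed sum of its edges. For instance
  ∂eik = ik − ek + ei,
  ∂abi = bi − ai + ab.
As a 27×16 matrix over Z this has rank 15, with invariant factors (1,1,1,1,1,1,1,1,1,1,1,1,1,1,1).

From H_k ≅ ker(∂_k) / im(∂_{k+1}) we obtain:

  H_0: rank C_0 − rank ∂_1 = 11 − 9 = 2, and the invariant factors of ∂_1 are all 1, so H_0 ≅ Z^2.
  H_1: rank ker ∂_1 − rank ∂_2 = (27 − 9) − 15 = 3, and the invariant factors of ∂_2 are all 1, so H_1 ≅ Z^3.
  H_2: rank ker ∂_2 − rank ∂_3 = (16 − 15) − 0 = 1, and there is no ∂_3, so H_2 ≅ Z.

H_0 ≅ Z^2,  H_1 ≅ Z^3,  H_2 ≅ Z.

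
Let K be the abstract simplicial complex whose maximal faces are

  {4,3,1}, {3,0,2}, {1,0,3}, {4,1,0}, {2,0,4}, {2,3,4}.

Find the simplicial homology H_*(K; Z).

H_0 = Z,  H_1 = 0,  H_2 = Z.

Fix the vertex order 0 < 1 < 2 < 3 < 4 and write every simplex with vertices in increasing order. Then dim K = 2 and the simplices of K are:

  0-simplices (5): [0], [1], [2], [3], [4]
  1-simplices (9): [0,1], [0,2], [0,3], [0,4], [1,3], [1,4], [2,3], [2,4], [3,4]
  2-simplices (6): [0,1,3], [0,1,4], [0,2,3], [0,2,4], [1,3,4], [2,3,4]

Hence C_0 ≅ Z^5, C_1 ≅ Z^9, C_2 ≅ Z^6.

Boundary ∂_1: C_1 → C_0 maps an edge to its endpoints' difference, ∂[p,q] = q − p. For instance
  ∂[1,4] = [4] − [1].
This gives a 5×9 integer matrix of rank 4; reducing to Smith normal form yields diagonal entries (1,1,1,1).

∂_2: C_2 → C_1 maps a triangle to the signed sum of its edges. For instance
  ∂[1,3,4] = [3,4] − [1,4] + [1,3],
  ∂[0,1,4] = [1,4] − [0,4] + [0,1].
The 9×6 boundary matrix has rank 5 and Smith normal form diag(1,1,1,1,1).

Reading off H_k = ker ∂_k / im ∂_{k+1}:

  H_0: rank C_0 − rank ∂_1 = 5 − 4 = 1, and the invariant factors of ∂_1 are all 1, so H_0 = Z.
  H_1: rank ker ∂_1 − rank ∂_2 = (9 − 4) − 5 = 0, and the invariant factors of ∂_2 are all 1, so H_1 = 0.
  H_2: rank ker ∂_2 − rank ∂_3 = (6 − 5) − 0 = 1, and there is no ∂_3, so H_2 = Z.

(K is a triangulation of the 2-sphere S^2.)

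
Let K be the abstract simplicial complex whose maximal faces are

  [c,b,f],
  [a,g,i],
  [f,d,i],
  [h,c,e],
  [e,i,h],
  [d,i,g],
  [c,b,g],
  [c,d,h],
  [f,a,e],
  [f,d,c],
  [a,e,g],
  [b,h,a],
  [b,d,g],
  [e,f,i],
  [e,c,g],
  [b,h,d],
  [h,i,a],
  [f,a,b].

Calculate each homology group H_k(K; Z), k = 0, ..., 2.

K has 9 vertices, 27 edges, 18 triangles.
rank ∂_0 = 0, rank ∂_1 = 8 ⇒ b_0 = 9 − 0 − 8 = 1; all invariant factors of ∂_1 are 1 so no torsion. So H_0 = Z.
rank ∂_1 = 8, rank ∂_2 = 18 ⇒ b_1 = 27 − 8 − 18 = 1; ∂_2 has invariant factor(s) [2] giving torsion. So H_1 = Z ⊕ Z_2.
rank ∂_2 = 18, rank ∂_3 = 0 ⇒ b_2 = 18 − 18 − 0 = 0. So H_2 = 0.

H_0 = Z,  H_1 = Z ⊕ Z_2,  H_2 = 0.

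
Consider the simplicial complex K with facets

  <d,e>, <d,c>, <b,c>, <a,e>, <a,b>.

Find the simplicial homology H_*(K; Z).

K has 5 vertices, 5 edges.
rank ∂_0 = 0, rank ∂_1 = 4 ⇒ b_0 = 5 − 0 − 4 = 1; all invariant factors of ∂_1 are 1 so no torsion. So H_0 ≅ Z.
rank ∂_1 = 4, rank ∂_2 = 0 ⇒ b_1 = 5 − 4 − 0 = 1. So H_1 ≅ Z.

H_0 = Z,  H_1 = Z.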